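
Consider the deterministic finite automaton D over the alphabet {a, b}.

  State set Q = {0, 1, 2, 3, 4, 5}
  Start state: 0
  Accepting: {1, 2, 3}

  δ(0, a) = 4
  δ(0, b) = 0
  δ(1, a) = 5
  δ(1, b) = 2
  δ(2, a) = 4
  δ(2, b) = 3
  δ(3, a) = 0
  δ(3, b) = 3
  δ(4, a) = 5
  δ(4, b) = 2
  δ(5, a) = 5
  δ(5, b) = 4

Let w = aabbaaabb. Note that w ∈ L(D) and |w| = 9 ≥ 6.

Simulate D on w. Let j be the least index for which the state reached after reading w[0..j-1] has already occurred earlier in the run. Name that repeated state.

State sequence: 0 -a-> 4 -a-> 5 -b-> 4 -b-> 2 -a-> 4 -a-> 5 -a-> 5 -b-> 4 -b-> 2
First repeat at step 3: 4 was already visited.

The earliest repeat is at step j = 3: D is in 4, which it already visited at step i = 1.
The DFA has 6 states, so the proof of the pumping lemma guarantees a repeated state among the first 6+1 visited; the segment between the two visits is the pumpable y.

4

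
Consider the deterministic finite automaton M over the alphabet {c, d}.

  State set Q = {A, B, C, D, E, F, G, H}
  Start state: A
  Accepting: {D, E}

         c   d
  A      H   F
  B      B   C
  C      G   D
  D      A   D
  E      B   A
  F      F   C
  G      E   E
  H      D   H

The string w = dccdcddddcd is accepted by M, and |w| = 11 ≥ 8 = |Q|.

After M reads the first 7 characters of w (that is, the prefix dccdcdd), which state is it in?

Run of M on the first 7 characters of w = d c c d c d d:
  step 0: A  (start)
  step 1: F  (read d: A→F)
  step 2: F  (read c: F→F)
  step 3: F  (read c: F→F)
  step 4: C  (read d: F→C)
  step 5: G  (read c: C→G)
  step 6: E  (read d: G→E)
  step 7: A  (read d: E→A)

After reading 7 characters, M is in state A.

A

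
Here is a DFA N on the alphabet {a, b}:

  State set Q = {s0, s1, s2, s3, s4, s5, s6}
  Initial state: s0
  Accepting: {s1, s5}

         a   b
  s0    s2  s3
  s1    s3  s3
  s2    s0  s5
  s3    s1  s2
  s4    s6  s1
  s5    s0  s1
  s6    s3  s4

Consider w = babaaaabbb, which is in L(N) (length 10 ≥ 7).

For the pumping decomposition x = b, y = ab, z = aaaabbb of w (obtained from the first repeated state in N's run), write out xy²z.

xy^2z = b·ab·ab·aaaabbb = bababaaaabbb.
Reading y = ab takes N from s3 back to s3, so after x·y·y the machine is still in s3, and z then leads to the accepting state s1. Hence bababaaaabbb ∈ L(N).

bababaaaabbb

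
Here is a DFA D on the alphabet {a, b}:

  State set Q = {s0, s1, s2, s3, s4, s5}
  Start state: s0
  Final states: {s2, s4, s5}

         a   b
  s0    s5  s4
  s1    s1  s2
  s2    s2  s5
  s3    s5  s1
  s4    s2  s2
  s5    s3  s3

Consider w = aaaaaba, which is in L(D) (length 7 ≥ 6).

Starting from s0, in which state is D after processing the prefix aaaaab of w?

s3

State sequence: s0 -a-> s5 -a-> s3 -a-> s5 -a-> s3 -a-> s5 -b-> s3

After reading 6 characters, D is in state s3.
(This kind of state-tracing is the core of the pumping-lemma construction: with 6 states, pigeonhole forces a repeat within the first 6 steps.)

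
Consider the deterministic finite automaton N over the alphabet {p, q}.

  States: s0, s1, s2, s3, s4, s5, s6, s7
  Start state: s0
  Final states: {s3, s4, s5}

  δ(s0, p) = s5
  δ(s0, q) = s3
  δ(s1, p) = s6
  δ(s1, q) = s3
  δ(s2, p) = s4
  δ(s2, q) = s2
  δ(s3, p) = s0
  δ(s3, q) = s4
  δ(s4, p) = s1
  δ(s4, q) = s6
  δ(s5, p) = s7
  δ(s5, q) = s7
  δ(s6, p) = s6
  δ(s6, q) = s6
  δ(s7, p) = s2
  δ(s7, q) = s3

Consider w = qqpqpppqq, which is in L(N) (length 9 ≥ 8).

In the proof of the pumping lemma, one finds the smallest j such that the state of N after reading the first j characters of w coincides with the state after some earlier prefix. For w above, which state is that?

State sequence: s0 -q-> s3 -q-> s4 -p-> s1 -q-> s3 -p-> s0 -p-> s5 -p-> s7 -q-> s3 -q-> s4
First repeat at step 4: s3 was already visited.

The earliest repeat is at step j = 4: N is in s3, which it already visited at step i = 1.
The DFA has 8 states, so the proof of the pumping lemma guarantees a repeated state among the first 8+1 visited; the segment between the two visits is the pumpable y.

s3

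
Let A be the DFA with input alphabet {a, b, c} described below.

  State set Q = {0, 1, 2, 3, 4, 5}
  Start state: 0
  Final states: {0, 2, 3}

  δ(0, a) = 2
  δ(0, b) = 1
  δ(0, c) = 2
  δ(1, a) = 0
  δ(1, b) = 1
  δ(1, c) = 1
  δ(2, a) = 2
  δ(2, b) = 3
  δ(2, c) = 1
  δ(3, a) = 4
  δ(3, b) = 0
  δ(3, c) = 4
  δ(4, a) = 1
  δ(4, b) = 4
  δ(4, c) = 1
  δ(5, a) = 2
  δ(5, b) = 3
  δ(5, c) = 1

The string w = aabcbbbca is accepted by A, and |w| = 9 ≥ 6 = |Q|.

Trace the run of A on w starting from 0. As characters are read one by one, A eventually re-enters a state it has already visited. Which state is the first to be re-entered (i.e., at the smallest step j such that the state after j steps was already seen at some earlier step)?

2

Run of A on w = a a b c b b b c a:
  step 0: 0  (start)
  step 1: 2  (read a: 0→2)
  step 2: 2  (read a: 2→2)   ← first repeat (2 seen earlier)
  step 3: 3  (read b: 2→3)
  step 4: 4  (read c: 3→4)
  step 5: 4  (read b: 4→4)
  step 6: 4  (read b: 4→4)
  step 7: 4  (read b: 4→4)
  step 8: 1  (read c: 4→1)
  step 9: 0  (read a: 1→0)

The earliest repeat is at step j = 2: A is in 2, which it already visited at step i = 1.
Since A has 6 states, any run of length ≥ 6 visits 6+1 states, so by pigeonhole some state repeats within the first 6 steps — that repeat gives the pumpable loop.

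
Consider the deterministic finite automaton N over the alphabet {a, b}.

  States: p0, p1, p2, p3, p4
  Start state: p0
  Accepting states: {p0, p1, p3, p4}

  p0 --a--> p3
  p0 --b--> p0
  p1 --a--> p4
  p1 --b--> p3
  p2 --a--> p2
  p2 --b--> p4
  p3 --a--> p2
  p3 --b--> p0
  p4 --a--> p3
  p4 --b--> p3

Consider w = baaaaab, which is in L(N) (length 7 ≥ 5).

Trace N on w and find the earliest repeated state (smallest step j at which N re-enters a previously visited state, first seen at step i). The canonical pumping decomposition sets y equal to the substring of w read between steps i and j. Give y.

b

Run of N on w = b a a a a a b:
  step 0: p0  (start)
  step 1: p0  (read b: p0→p0)   ← first repeat (p0 seen earlier)
  step 2: p3  (read a: p0→p3)
  step 3: p2  (read a: p3→p2)
  step 4: p2  (read a: p2→p2)
  step 5: p2  (read a: p2→p2)
  step 6: p2  (read a: p2→p2)
  step 7: p4  (read b: p2→p4)

So i = 0, j = 1, giving x = w[0:0] = ε, y = w[0:1] = b, z = w[1:7] = aaaaab.
Check: |xy| = 1 ≤ 5 and |y| = 1 ≥ 1. Reading y takes N from p0 back to p0, so every xyⁱz is accepted.
With |Q| = 5, pigeonhole forces a state repeat no later than step 5; the substring read between the first and second visits to that state can be pumped.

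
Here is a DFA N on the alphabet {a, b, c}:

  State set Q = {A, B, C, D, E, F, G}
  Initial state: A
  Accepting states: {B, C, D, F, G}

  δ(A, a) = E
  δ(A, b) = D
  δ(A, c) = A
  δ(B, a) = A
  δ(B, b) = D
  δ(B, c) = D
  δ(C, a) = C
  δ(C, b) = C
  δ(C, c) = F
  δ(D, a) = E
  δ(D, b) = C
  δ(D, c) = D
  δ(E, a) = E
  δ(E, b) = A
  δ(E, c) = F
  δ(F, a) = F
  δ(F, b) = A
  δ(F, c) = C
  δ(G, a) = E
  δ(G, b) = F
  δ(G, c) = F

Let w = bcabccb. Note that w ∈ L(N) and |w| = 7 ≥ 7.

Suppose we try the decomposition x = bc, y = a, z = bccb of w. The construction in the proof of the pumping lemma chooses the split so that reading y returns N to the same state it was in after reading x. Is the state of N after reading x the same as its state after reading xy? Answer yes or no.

Run of N on the first 3 characters of w = b c a:
  step 0: A  (start)
  step 1: D  (read b: A→D)
  step 2: D  (read c: D→D)
  step 3: E  (read a: D→E)

After x (step 2): D. After xy (step 3): E.
They differ (D ≠ E), so y is not a cycle from the state after x; this split is not the one the pumping-lemma construction produces, and pumping y need not keep the string in L(N).

no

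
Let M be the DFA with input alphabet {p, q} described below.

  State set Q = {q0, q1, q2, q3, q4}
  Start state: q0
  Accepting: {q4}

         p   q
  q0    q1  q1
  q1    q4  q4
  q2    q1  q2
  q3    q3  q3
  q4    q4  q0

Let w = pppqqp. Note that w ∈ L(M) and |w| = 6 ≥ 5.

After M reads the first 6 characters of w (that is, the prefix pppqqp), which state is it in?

State sequence: q0 -p-> q1 -p-> q4 -p-> q4 -q-> q0 -q-> q1 -p-> q4

After reading 6 characters, M is in state q4.
(This kind of state-tracing is the core of the pumping-lemma construction: with 5 states, pigeonhole forces a repeat within the first 5 steps.)

q4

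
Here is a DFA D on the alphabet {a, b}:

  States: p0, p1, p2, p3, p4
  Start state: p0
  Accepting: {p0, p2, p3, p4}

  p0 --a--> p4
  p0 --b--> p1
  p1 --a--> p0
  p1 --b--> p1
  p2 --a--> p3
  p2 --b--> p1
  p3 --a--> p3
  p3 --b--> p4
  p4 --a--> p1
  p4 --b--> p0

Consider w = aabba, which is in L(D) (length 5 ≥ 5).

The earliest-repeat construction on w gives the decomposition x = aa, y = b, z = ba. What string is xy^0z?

xy⁰z = xz = aa·ba = aaba.
Reading y = b takes D from p1 back to p1, so after x the machine is still in p1, and z then leads to the accepting state p0. Hence aaba ∈ L(D).

aaba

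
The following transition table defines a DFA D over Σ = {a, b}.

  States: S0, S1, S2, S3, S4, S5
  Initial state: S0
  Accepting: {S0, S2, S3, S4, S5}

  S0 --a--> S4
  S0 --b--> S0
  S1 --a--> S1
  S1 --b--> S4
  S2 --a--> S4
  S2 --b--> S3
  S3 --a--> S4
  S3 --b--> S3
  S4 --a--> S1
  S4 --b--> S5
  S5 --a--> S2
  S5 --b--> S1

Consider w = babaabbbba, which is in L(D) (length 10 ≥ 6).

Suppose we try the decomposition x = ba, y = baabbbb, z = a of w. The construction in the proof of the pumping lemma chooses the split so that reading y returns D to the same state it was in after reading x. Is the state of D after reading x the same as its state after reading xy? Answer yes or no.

no

Run of D on the first 9 characters of w = b a b a a b b b b:
  step 0: S0  (start)
  step 1: S0  (read b: S0→S0)
  step 2: S4  (read a: S0→S4)
  step 3: S5  (read b: S4→S5)
  step 4: S2  (read a: S5→S2)
  step 5: S4  (read a: S2→S4)
  step 6: S5  (read b: S4→S5)
  step 7: S1  (read b: S5→S1)
  step 8: S4  (read b: S1→S4)
  step 9: S5  (read b: S4→S5)

After x (step 2): S4. After xy (step 9): S5.
They differ (S4 ≠ S5), so y is not a cycle from the state after x; this split is not the one the pumping-lemma construction produces, and pumping y need not keep the string in L(D).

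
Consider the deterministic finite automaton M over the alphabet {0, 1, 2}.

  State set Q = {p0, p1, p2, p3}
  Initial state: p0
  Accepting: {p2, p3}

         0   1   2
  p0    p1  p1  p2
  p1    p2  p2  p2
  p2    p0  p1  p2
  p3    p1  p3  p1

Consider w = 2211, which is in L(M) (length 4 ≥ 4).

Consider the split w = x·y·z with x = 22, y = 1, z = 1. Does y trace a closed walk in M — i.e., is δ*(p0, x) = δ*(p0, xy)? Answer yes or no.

no

State sequence: p0 -2-> p2 -2-> p2 -1-> p1

After x (step 2): p2. After xy (step 3): p1.
They differ (p2 ≠ p1), so y is not a cycle from the state after x; this split is not the one the pumping-lemma construction produces, and pumping y need not keep the string in L(M).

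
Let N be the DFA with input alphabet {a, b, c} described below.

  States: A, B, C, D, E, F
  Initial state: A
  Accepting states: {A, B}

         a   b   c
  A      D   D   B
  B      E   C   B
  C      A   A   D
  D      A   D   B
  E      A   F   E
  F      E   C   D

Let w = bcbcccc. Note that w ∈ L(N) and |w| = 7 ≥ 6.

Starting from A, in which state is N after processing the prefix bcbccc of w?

B

State sequence: A -b-> D -c-> B -b-> C -c-> D -c-> B -c-> B

After reading 6 characters, N is in state B.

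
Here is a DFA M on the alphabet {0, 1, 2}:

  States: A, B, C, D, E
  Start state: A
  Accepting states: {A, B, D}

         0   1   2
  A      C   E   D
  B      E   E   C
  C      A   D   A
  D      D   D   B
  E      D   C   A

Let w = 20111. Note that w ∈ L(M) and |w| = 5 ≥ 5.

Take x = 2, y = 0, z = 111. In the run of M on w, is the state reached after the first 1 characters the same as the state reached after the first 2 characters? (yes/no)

yes

State sequence: A -2-> D -0-> D

After x (step 1): D. After xy (step 2): D.
They match, so y = 0 drives M around a cycle from D back to itself; pumping y any number of times keeps M in D before reading z, and xyⁱz ∈ L(M) for every i ≥ 0.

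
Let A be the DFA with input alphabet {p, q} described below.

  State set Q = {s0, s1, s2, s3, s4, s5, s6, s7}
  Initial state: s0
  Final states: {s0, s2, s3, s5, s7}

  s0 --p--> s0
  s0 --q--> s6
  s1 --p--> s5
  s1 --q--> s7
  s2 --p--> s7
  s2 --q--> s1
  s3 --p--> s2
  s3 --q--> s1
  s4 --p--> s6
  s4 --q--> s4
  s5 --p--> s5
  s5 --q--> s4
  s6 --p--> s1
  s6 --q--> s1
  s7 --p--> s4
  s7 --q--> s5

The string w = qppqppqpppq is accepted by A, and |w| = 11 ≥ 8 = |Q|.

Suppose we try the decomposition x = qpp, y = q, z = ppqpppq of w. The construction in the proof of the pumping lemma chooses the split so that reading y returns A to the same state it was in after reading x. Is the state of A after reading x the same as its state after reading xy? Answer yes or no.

Run of A on the first 4 characters of w = q p p q:
  step 0: s0  (start)
  step 1: s6  (read q: s0→s6)
  step 2: s1  (read p: s6→s1)
  step 3: s5  (read p: s1→s5)
  step 4: s4  (read q: s5→s4)

After x (step 3): s5. After xy (step 4): s4.
They differ (s5 ≠ s4), so y is not a cycle from the state after x; this split is not the one the pumping-lemma construction produces, and pumping y need not keep the string in L(A).

no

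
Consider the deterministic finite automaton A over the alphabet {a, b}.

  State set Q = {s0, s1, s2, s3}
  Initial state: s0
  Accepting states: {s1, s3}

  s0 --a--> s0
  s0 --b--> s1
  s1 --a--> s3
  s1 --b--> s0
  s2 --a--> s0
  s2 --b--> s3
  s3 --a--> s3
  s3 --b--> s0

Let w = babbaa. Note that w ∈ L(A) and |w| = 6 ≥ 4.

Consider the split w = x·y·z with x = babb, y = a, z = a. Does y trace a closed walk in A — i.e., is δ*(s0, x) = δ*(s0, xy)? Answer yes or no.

State sequence: s0 -b-> s1 -a-> s3 -b-> s0 -b-> s1 -a-> s3

After x (step 4): s1. After xy (step 5): s3.
They differ (s1 ≠ s3), so y is not a cycle from the state after x; this split is not the one the pumping-lemma construction produces, and pumping y need not keep the string in L(A).

no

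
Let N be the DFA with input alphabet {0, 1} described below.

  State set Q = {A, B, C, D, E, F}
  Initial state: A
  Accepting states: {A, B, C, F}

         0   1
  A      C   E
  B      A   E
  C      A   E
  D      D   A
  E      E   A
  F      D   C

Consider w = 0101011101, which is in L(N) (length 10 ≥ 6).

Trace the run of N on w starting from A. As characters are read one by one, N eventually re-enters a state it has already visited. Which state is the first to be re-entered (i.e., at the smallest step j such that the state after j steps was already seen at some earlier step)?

State sequence: A -0-> C -1-> E -0-> E -1-> A -0-> C -1-> E -1-> A -1-> E -0-> E -1-> A
First repeat at step 3: E was already visited.

The earliest repeat is at step j = 3: N is in E, which it already visited at step i = 2.
With |Q| = 6, pigeonhole forces a state repeat no later than step 6; the substring read between the first and second visits to that state can be pumped.

E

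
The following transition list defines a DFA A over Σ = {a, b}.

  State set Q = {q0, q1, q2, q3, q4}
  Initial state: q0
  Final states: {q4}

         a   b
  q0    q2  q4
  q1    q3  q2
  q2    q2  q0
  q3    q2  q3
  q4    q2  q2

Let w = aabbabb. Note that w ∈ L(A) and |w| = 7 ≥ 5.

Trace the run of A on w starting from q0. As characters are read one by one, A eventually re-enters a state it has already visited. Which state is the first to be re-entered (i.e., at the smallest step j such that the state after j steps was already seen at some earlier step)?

q2

State sequence: q0 -a-> q2 -a-> q2 -b-> q0 -b-> q4 -a-> q2 -b-> q0 -b-> q4
First repeat at step 2: q2 was already visited.

The earliest repeat is at step j = 2: A is in q2, which it already visited at step i = 1.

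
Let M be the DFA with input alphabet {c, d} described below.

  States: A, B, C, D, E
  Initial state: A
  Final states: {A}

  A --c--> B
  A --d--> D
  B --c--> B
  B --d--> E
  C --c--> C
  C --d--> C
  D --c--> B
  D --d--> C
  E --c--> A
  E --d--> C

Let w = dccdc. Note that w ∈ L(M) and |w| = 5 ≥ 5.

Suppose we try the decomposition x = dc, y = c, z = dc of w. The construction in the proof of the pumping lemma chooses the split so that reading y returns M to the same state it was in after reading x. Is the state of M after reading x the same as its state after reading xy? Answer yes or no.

State sequence: A -d-> D -c-> B -c-> B

After x (step 2): B. After xy (step 3): B.
They match, so y = c drives M around a cycle from B back to itself; pumping y any number of times keeps M in B before reading z, and xyⁱz ∈ L(M) for every i ≥ 0.

yes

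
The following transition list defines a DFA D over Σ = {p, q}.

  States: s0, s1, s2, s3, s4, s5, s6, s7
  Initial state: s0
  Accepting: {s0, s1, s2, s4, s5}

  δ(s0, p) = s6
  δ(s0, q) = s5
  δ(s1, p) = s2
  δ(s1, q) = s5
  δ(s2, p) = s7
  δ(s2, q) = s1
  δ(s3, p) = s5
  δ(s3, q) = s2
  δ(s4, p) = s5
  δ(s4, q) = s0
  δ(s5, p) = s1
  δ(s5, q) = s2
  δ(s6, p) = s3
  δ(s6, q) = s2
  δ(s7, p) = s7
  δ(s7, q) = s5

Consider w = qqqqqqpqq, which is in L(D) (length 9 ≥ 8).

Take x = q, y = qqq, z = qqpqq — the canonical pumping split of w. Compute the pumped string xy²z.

xy^2z = q·qqq·qqq·qqpqq = qqqqqqqqqpqq.
Reading y = qqq takes D from s5 back to s5, so after x·y·y the machine is still in s5, and z then leads to the accepting state s5. Hence qqqqqqqqqpqq ∈ L(D).

qqqqqqqqqpqq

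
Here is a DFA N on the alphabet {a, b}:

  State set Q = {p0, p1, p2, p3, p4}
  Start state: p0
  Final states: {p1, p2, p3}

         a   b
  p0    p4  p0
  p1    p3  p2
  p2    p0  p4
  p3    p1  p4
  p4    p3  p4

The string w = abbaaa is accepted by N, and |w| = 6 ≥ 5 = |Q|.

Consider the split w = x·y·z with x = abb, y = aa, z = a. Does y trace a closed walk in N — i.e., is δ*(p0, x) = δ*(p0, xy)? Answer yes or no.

no

Run of N on the first 5 characters of w = a b b a a:
  step 0: p0  (start)
  step 1: p4  (read a: p0→p4)
  step 2: p4  (read b: p4→p4)
  step 3: p4  (read b: p4→p4)
  step 4: p3  (read a: p4→p3)
  step 5: p1  (read a: p3→p1)

After x (step 3): p4. After xy (step 5): p1.
They differ (p4 ≠ p1), so y is not a cycle from the state after x; this split is not the one the pumping-lemma construction produces, and pumping y need not keep the string in L(N).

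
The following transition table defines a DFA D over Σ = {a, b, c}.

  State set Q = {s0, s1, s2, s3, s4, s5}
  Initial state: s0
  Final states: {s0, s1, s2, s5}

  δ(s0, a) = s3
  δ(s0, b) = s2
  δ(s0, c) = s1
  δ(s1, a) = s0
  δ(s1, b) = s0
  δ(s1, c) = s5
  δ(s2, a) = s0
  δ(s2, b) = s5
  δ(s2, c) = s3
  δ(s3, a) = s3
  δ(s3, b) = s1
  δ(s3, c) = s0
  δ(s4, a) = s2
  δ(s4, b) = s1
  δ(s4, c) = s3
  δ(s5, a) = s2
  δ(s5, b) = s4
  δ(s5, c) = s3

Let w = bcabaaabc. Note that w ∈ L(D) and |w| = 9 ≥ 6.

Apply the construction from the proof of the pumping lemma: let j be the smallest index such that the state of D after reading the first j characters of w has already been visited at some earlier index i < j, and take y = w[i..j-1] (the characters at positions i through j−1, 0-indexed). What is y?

State sequence: s0 -b-> s2 -c-> s3 -a-> s3 -b-> s1 -a-> s0 -a-> s3 -a-> s3 -b-> s1 -c-> s5
First repeat at step 3: s3 was already visited.

So i = 2, j = 3, giving x = w[0:2] = bc, y = w[2:3] = a, z = w[3:9] = baaabc.
Check: |xy| = 3 ≤ 6 and |y| = 1 ≥ 1. Reading y takes D from s3 back to s3, so every xyⁱz is accepted.
The DFA has 6 states, so the proof of the pumping lemma guarantees a repeated state among the first 6+1 visited; the segment between the two visits is the pumpable y.

a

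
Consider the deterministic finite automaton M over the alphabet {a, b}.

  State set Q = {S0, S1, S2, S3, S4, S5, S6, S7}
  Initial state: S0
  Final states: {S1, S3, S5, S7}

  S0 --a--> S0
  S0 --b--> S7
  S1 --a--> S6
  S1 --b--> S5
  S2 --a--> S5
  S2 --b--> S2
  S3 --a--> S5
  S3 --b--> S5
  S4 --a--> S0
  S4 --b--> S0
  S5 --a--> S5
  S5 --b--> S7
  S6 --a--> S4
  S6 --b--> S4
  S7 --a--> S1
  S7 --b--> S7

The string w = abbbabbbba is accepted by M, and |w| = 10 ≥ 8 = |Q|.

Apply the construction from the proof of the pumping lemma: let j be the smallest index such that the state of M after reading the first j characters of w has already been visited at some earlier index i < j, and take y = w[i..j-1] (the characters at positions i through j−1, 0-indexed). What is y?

a

Run of M on w = a b b b a b b b b a:
  step 0: S0  (start)
  step 1: S0  (read a: S0→S0)   ← first repeat (S0 seen earlier)
  step 2: S7  (read b: S0→S7)
  step 3: S7  (read b: S7→S7)
  step 4: S7  (read b: S7→S7)
  step 5: S1  (read a: S7→S1)
  step 6: S5  (read b: S1→S5)
  step 7: S7  (read b: S5→S7)
  step 8: S7  (read b: S7→S7)
  step 9: S7  (read b: S7→S7)
  step 10: S1  (read a: S7→S1)

So i = 0, j = 1, giving x = w[0:0] = ε, y = w[0:1] = a, z = w[1:10] = bbbabbbba.
Check: |xy| = 1 ≤ 8 and |y| = 1 ≥ 1. Reading y takes M from S0 back to S0, so every xyⁱz is accepted.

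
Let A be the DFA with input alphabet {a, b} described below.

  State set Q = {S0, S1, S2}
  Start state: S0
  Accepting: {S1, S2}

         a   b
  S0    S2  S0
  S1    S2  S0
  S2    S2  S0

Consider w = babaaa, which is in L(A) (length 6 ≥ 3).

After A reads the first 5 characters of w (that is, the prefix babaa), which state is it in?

S2

Run of A on the first 5 characters of w = b a b a a:
  step 0: S0  (start)
  step 1: S0  (read b: S0→S0)
  step 2: S2  (read a: S0→S2)
  step 3: S0  (read b: S2→S0)
  step 4: S2  (read a: S0→S2)
  step 5: S2  (read a: S2→S2)

After reading 5 characters, A is in state S2.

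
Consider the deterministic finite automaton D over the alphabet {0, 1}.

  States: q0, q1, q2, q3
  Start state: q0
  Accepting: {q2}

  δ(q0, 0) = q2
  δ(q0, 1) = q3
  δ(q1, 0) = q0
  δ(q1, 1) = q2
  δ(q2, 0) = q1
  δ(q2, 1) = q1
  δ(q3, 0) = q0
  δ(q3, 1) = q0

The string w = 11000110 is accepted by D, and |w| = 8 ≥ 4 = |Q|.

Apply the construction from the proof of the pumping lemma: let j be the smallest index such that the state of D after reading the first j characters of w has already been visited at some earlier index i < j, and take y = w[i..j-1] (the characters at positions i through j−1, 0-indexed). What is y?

Run of D on w = 1 1 0 0 0 1 1 0:
  step 0: q0  (start)
  step 1: q3  (read 1: q0→q3)
  step 2: q0  (read 1: q3→q0)   ← first repeat (q0 seen earlier)
  step 3: q2  (read 0: q0→q2)
  step 4: q1  (read 0: q2→q1)
  step 5: q0  (read 0: q1→q0)
  step 6: q3  (read 1: q0→q3)
  step 7: q0  (read 1: q3→q0)
  step 8: q2  (read 0: q0→q2)

So i = 0, j = 2, giving x = w[0:0] = ε, y = w[0:2] = 11, z = w[2:8] = 000110.
Check: |xy| = 2 ≤ 4 and |y| = 2 ≥ 1. Reading y takes D from q0 back to q0, so every xyⁱz is accepted.
The DFA has 4 states, so the proof of the pumping lemma guarantees a repeated state among the first 4+1 visited; the segment between the two visits is the pumpable y.

11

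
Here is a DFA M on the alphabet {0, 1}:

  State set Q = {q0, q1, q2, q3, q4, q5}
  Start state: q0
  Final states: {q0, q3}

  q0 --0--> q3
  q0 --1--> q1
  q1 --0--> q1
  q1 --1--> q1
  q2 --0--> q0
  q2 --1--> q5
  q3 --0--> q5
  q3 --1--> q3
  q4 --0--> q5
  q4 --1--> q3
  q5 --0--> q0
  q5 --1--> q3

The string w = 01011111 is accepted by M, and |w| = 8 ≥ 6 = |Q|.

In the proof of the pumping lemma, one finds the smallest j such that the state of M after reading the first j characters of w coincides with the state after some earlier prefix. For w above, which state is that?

State sequence: q0 -0-> q3 -1-> q3 -0-> q5 -1-> q3 -1-> q3 -1-> q3 -1-> q3 -1-> q3
First repeat at step 2: q3 was already visited.

The earliest repeat is at step j = 2: M is in q3, which it already visited at step i = 1.

q3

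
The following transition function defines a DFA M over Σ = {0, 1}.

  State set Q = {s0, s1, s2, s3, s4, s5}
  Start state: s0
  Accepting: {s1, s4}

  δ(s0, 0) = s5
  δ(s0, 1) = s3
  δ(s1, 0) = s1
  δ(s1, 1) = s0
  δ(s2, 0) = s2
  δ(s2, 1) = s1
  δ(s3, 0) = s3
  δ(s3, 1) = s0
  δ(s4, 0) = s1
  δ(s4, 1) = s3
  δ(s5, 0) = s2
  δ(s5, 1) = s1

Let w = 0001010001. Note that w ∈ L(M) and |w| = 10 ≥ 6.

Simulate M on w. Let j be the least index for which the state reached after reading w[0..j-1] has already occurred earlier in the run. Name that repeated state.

s2

State sequence: s0 -0-> s5 -0-> s2 -0-> s2 -1-> s1 -0-> s1 -1-> s0 -0-> s5 -0-> s2 -0-> s2 -1-> s1
First repeat at step 3: s2 was already visited.

The earliest repeat is at step j = 3: M is in s2, which it already visited at step i = 2.
The DFA has 6 states, so the proof of the pumping lemma guarantees a repeated state among the first 6+1 visited; the segment between the two visits is the pumpable y.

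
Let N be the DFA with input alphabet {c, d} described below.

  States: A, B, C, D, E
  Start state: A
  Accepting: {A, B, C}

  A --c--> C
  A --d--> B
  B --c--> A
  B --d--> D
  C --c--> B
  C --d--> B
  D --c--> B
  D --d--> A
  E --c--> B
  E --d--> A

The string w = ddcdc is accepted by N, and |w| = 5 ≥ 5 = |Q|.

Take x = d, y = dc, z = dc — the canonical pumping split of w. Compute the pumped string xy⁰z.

ddc

xy⁰z = xz = d·dc = ddc.
Reading y = dc takes N from B back to B, so after x the machine is still in B, and z then leads to the accepting state B. Hence ddc ∈ L(N).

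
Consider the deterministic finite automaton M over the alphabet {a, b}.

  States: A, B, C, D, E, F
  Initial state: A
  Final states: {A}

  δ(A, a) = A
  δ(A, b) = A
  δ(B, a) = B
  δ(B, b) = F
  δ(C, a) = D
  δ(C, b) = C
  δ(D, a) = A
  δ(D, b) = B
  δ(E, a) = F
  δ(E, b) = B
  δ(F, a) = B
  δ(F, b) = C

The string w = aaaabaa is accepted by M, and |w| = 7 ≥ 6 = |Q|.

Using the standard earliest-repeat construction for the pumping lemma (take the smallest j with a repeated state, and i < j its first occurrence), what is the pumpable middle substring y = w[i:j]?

a

State sequence: A -a-> A -a-> A -a-> A -a-> A -b-> A -a-> A -a-> A
First repeat at step 1: A was already visited.

So i = 0, j = 1, giving x = w[0:0] = ε, y = w[0:1] = a, z = w[1:7] = aaabaa.
Check: |xy| = 1 ≤ 6 and |y| = 1 ≥ 1. Reading y takes M from A back to A, so every xyⁱz is accepted.
The DFA has 6 states, so the proof of the pumping lemma guarantees a repeated state among the first 6+1 visited; the segment between the two visits is the pumpable y.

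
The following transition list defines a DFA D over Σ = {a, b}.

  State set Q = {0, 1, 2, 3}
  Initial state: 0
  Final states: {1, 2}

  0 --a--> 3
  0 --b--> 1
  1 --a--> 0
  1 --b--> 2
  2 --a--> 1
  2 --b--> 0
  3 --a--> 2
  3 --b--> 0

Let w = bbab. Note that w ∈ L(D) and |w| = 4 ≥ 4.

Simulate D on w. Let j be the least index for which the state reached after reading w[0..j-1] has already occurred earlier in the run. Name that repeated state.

Run of D on w = b b a b:
  step 0: 0  (start)
  step 1: 1  (read b: 0→1)
  step 2: 2  (read b: 1→2)
  step 3: 1  (read a: 2→1)   ← first repeat (1 seen earlier)
  step 4: 2  (read b: 1→2)

The earliest repeat is at step j = 3: D is in 1, which it already visited at step i = 1.

1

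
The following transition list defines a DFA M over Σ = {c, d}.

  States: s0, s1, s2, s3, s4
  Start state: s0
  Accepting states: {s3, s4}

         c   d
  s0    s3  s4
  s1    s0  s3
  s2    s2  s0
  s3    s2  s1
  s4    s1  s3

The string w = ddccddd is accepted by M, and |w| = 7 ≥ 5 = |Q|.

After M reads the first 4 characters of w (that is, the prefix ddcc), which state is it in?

State sequence: s0 -d-> s4 -d-> s3 -c-> s2 -c-> s2

After reading 4 characters, M is in state s2.
(This kind of state-tracing is the core of the pumping-lemma construction: with 5 states, pigeonhole forces a repeat within the first 5 steps.)

s2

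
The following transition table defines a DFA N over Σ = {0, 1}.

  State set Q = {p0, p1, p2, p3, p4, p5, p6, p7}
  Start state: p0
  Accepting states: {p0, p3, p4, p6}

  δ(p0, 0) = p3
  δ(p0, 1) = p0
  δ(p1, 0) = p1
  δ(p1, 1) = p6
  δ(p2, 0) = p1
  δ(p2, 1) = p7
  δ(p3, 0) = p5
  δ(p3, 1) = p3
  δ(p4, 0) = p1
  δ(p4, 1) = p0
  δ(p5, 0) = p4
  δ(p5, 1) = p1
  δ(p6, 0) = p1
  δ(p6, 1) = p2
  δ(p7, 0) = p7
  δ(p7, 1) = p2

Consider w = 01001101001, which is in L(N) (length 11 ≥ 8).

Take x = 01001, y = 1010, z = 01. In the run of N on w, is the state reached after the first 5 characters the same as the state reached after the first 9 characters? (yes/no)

no

State sequence: p0 -0-> p3 -1-> p3 -0-> p5 -0-> p4 -1-> p0 -1-> p0 -0-> p3 -1-> p3 -0-> p5

After x (step 5): p0. After xy (step 9): p5.
They differ (p0 ≠ p5), so y is not a cycle from the state after x; this split is not the one the pumping-lemma construction produces, and pumping y need not keep the string in L(N).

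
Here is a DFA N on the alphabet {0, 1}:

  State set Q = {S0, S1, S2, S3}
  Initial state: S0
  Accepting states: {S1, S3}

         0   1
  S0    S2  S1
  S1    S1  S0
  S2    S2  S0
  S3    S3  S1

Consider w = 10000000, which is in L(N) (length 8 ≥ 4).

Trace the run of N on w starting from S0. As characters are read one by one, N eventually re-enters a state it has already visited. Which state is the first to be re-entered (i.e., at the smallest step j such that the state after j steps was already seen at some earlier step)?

State sequence: S0 -1-> S1 -0-> S1 -0-> S1 -0-> S1 -0-> S1 -0-> S1 -0-> S1 -0-> S1
First repeat at step 2: S1 was already visited.

The earliest repeat is at step j = 2: N is in S1, which it already visited at step i = 1.
The DFA has 4 states, so the proof of the pumping lemma guarantees a repeated state among the first 4+1 visited; the segment between the two visits is the pumpable y.

S1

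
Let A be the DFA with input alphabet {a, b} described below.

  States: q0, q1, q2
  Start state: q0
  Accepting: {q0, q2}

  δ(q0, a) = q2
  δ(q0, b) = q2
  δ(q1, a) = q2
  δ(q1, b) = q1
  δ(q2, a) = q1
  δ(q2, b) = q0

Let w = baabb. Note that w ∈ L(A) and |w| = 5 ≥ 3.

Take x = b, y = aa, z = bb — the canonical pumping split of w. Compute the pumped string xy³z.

xy^3z = b·aa·aa·aa·bb = baaaaaabb.
Reading y = aa takes A from q2 back to q2, so after x·y·y·y the machine is still in q2, and z then leads to the accepting state q2. Hence baaaaaabb ∈ L(A).

baaaaaabb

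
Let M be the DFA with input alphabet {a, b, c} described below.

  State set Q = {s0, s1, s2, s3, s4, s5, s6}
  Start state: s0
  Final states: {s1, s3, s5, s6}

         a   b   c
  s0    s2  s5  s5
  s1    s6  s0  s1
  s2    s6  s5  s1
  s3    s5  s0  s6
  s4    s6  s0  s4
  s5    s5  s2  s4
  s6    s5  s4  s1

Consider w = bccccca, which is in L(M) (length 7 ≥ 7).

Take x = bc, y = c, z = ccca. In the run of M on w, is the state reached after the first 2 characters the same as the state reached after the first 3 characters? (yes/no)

Run of M on the first 3 characters of w = b c c:
  step 0: s0  (start)
  step 1: s5  (read b: s0→s5)
  step 2: s4  (read c: s5→s4)
  step 3: s4  (read c: s4→s4)

After x (step 2): s4. After xy (step 3): s4.
They match, so y = c drives M around a cycle from s4 back to itself; pumping y any number of times keeps M in s4 before reading z, and xyⁱz ∈ L(M) for every i ≥ 0.

yes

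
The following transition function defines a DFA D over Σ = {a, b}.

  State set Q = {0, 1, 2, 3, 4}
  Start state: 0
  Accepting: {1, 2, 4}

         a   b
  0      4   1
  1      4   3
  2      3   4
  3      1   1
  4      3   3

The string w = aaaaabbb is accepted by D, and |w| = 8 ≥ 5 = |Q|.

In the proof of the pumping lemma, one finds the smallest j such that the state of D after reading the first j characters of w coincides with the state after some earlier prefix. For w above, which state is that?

4

Run of D on w = a a a a a b b b:
  step 0: 0  (start)
  step 1: 4  (read a: 0→4)
  step 2: 3  (read a: 4→3)
  step 3: 1  (read a: 3→1)
  step 4: 4  (read a: 1→4)   ← first repeat (4 seen earlier)
  step 5: 3  (read a: 4→3)
  step 6: 1  (read b: 3→1)
  step 7: 3  (read b: 1→3)
  step 8: 1  (read b: 3→1)

The earliest repeat is at step j = 4: D is in 4, which it already visited at step i = 1.
The DFA has 5 states, so the proof of the pumping lemma guarantees a repeated state among the first 5+1 visited; the segment between the two visits is the pumpable y.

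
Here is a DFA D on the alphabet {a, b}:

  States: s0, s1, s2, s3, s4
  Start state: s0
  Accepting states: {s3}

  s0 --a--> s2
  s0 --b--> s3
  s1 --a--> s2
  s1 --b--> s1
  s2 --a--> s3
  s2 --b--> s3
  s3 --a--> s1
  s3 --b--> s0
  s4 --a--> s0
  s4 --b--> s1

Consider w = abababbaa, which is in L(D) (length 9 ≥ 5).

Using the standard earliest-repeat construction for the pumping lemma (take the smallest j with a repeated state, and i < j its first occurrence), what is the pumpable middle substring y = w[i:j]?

b

Run of D on w = a b a b a b b a a:
  step 0: s0  (start)
  step 1: s2  (read a: s0→s2)
  step 2: s3  (read b: s2→s3)
  step 3: s1  (read a: s3→s1)
  step 4: s1  (read b: s1→s1)   ← first repeat (s1 seen earlier)
  step 5: s2  (read a: s1→s2)
  step 6: s3  (read b: s2→s3)
  step 7: s0  (read b: s3→s0)
  step 8: s2  (read a: s0→s2)
  step 9: s3  (read a: s2→s3)

So i = 3, j = 4, giving x = w[0:3] = aba, y = w[3:4] = b, z = w[4:9] = abbaa.
Check: |xy| = 4 ≤ 5 and |y| = 1 ≥ 1. Reading y takes D from s1 back to s1, so every xyⁱz is accepted.
The DFA has 5 states, so the proof of the pumping lemma guarantees a repeated state among the first 5+1 visited; the segment between the two visits is the pumpable y.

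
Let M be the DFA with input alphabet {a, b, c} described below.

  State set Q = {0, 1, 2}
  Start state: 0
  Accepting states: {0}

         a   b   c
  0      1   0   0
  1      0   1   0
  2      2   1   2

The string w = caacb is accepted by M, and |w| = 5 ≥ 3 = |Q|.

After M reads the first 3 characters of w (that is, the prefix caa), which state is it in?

0

State sequence: 0 -c-> 0 -a-> 1 -a-> 0

After reading 3 characters, M is in state 0.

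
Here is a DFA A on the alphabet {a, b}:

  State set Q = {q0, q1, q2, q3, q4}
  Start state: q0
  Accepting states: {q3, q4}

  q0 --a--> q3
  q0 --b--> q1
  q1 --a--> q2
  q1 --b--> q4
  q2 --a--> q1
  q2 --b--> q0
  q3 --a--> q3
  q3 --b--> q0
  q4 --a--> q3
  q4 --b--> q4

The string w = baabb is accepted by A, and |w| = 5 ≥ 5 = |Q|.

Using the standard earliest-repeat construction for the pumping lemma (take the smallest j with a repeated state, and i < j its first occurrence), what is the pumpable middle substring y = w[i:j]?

Run of A on w = b a a b b:
  step 0: q0  (start)
  step 1: q1  (read b: q0→q1)
  step 2: q2  (read a: q1→q2)
  step 3: q1  (read a: q2→q1)   ← first repeat (q1 seen earlier)
  step 4: q4  (read b: q1→q4)
  step 5: q4  (read b: q4→q4)

So i = 1, j = 3, giving x = w[0:1] = b, y = w[1:3] = aa, z = w[3:5] = bb.
Check: |xy| = 3 ≤ 5 and |y| = 2 ≥ 1. Reading y takes A from q1 back to q1, so every xyⁱz is accepted.
The DFA has 5 states, so the proof of the pumping lemma guarantees a repeated state among the first 5+1 visited; the segment between the two visits is the pumpable y.

aa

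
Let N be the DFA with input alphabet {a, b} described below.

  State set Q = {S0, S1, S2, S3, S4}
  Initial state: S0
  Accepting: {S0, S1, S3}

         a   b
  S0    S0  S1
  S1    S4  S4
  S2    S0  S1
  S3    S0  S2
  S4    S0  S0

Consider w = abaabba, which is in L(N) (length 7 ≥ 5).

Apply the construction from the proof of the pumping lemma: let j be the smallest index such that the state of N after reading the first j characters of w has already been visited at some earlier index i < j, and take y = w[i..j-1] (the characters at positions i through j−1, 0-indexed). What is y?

a

State sequence: S0 -a-> S0 -b-> S1 -a-> S4 -a-> S0 -b-> S1 -b-> S4 -a-> S0
First repeat at step 1: S0 was already visited.

So i = 0, j = 1, giving x = w[0:0] = ε, y = w[0:1] = a, z = w[1:7] = baabba.
Check: |xy| = 1 ≤ 5 and |y| = 1 ≥ 1. Reading y takes N from S0 back to S0, so every xyⁱz is accepted.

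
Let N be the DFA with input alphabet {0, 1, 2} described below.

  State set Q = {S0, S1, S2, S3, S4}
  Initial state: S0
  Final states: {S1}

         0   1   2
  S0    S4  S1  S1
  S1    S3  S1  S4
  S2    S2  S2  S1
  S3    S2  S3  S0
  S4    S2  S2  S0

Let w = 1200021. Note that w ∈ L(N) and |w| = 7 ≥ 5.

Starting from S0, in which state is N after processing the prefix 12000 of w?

State sequence: S0 -1-> S1 -2-> S4 -0-> S2 -0-> S2 -0-> S2

After reading 5 characters, N is in state S2.
(This kind of state-tracing is the core of the pumping-lemma construction: with 5 states, pigeonhole forces a repeat within the first 5 steps.)

S2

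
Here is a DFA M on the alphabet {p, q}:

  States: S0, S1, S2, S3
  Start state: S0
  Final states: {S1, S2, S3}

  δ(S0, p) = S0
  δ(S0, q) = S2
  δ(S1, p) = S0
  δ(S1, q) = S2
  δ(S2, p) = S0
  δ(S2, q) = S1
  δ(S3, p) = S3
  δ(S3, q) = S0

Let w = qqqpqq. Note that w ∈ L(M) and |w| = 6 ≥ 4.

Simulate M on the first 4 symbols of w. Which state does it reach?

Run of M on the first 4 characters of w = q q q p:
  step 0: S0  (start)
  step 1: S2  (read q: S0→S2)
  step 2: S1  (read q: S2→S1)
  step 3: S2  (read q: S1→S2)
  step 4: S0  (read p: S2→S0)

After reading 4 characters, M is in state S0.

S0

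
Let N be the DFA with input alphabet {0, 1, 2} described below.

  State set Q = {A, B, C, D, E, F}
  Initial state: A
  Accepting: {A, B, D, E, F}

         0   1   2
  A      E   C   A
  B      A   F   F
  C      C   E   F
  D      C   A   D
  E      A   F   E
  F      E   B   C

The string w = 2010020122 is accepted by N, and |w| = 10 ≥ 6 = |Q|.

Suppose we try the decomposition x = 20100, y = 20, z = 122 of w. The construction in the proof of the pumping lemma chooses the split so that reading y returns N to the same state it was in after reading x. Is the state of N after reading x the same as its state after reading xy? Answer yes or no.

Run of N on the first 7 characters of w = 2 0 1 0 0 2 0:
  step 0: A  (start)
  step 1: A  (read 2: A→A)
  step 2: E  (read 0: A→E)
  step 3: F  (read 1: E→F)
  step 4: E  (read 0: F→E)
  step 5: A  (read 0: E→A)
  step 6: A  (read 2: A→A)
  step 7: E  (read 0: A→E)

After x (step 5): A. After xy (step 7): E.
They differ (A ≠ E), so y is not a cycle from the state after x; this split is not the one the pumping-lemma construction produces, and pumping y need not keep the string in L(N).

no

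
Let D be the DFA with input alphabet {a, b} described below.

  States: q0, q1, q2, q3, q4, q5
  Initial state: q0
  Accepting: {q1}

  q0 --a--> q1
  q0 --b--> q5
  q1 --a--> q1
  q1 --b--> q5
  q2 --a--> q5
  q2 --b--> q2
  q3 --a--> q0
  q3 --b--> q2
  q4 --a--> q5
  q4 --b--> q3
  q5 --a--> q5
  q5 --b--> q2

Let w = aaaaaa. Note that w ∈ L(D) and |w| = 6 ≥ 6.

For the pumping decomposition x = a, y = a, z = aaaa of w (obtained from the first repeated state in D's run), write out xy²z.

xy^2z = a·a·a·aaaa = aaaaaaa.
Reading y = a takes D from q1 back to q1, so after x·y·y the machine is still in q1, and z then leads to the accepting state q1. Hence aaaaaaa ∈ L(D).

aaaaaaa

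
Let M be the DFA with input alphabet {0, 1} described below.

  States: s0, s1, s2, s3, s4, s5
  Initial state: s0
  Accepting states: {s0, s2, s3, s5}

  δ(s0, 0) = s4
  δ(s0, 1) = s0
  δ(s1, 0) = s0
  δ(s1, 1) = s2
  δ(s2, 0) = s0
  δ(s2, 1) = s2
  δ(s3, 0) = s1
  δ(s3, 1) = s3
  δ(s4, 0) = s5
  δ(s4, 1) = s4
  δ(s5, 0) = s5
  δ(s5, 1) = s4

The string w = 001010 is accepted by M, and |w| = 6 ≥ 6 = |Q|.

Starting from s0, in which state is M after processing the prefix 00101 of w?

State sequence: s0 -0-> s4 -0-> s5 -1-> s4 -0-> s5 -1-> s4

After reading 5 characters, M is in state s4.
(This kind of state-tracing is the core of the pumping-lemma construction: with 6 states, pigeonhole forces a repeat within the first 6 steps.)

s4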